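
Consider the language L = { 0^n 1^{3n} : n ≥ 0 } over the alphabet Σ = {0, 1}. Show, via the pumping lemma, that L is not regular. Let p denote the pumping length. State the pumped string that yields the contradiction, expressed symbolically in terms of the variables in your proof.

0^{p+k} 1^{3p}

Assume L is regular; let p be its pumping constant.
Take w = 0^p 1^{3p}. Then w ∈ L and |w| = 4p ≥ p.
By the pumping lemma, w = xyz with |xy| ≤ p and |y| ≥ 1.
Since the first p symbols of w are all 0's and |xy| ≤ p, y lies entirely in the leading 0-block: y = 0^k for some k with 1 ≤ k ≤ p.
Pump with i = 2: xy^2z = 0^{p+k} 1^{3p}. For this to lie in L we would need 3p = 3(p+k), which forces k = 0. But k ≥ 1, so xy^2z ∉ L.
Contradiction. Therefore L is not regular.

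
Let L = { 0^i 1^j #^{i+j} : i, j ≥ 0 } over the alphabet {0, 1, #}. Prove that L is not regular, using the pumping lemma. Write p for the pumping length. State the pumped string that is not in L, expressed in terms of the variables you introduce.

Toward a contradiction, assume L is regular with pumping length p.
Take w = 0^p 1^p #^{2p} ∈ L (with i=j=p, i+j=2p), |w| = 4p ≥ p.
Write w = xyz as guaranteed by the lemma, with |xy| ≤ p and |y| > 0.
The first p characters of w are 0's, so xy (and hence y) consists only of 0's. Write y = 0^k, 1 ≤ k ≤ p.
Consider xy^2z = 0^{p+k} 1^p #^{2p}. Now the 0- and 1-counts sum to 2p+k, but the #-count is 2p ≠ 2p+k. So xy^2z ∉ L.
This is a contradiction; hence L is not regular.

0^{p+k} 1^p #^{2p}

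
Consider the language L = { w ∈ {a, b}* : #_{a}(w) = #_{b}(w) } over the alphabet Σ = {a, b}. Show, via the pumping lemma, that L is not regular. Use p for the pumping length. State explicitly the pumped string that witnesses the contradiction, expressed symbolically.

a^{p+k} b^p

Suppose for contradiction that L is regular, and let p be the pumping length.
Choose w = a^p b^p ∈ L with |w| = 2p ≥ p.
Write w = xyz as guaranteed by the lemma, with |xy| ≤ p and |y| > 0.
The first p characters of w are a's, so xy (and hence y) consists only of a's. Write y = a^k, 1 ≤ k ≤ p.
Pump with i = 2: xy^2z = a^{p+k} b^p has p+k occurrences of a but only p of b. Since k ≥ 1 the counts differ, so xy^2z ∉ L.
This is a contradiction; hence L is not regular.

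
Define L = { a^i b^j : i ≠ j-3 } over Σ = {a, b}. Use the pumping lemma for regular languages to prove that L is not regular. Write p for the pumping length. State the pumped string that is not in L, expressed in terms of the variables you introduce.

Toward a contradiction, assume L is regular with pumping length p.
Choose w = a^p b^{p+p!+3}. Since p ≠ (p+p!+3)-3 = p+p!, w ∈ L; and |w| ≥ p.
The pumping lemma gives a decomposition w = xyz where |xy| ≤ p and |y| > 0.
Because |xy| ≤ p and w begins with p copies of a, we have y = a^k with 1 ≤ k ≤ p.
Since 1 ≤ k ≤ p, k divides p!; set t = 1 + p!/k. Then xy^t z has p + (p!/k)·k = p + p! copies of a. Now the a-count is p+p! and (b-count)-3 = (p+p!+3)-3 = p+p!, so i ≠ j-3 fails. So xy^t z = a^{p+p!} b^{p+p!+3} ∉ L.
Contradiction. Therefore L is not regular.

a^{p+p!} b^{p+p!+3}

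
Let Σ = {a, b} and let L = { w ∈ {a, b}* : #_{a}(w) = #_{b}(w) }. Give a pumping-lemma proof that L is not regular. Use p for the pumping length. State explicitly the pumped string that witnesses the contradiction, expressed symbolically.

a^{p+k} b^p

Suppose for contradiction that L is regular, and let p be the pumping length.
Choose w = a^p b^p ∈ L with |w| = 2p ≥ p.
The pumping lemma gives a decomposition w = xyz where |xy| ≤ p and y is nonempty.
Because |xy| ≤ p and w begins with p copies of a, we have y = a^k with 1 ≤ k ≤ p.
Pump with i = 2: xy^2z = a^{p+k} b^p has p+k occurrences of a but only p of b. Since k ≥ 1 the counts differ, so xy^2z ∉ L.
This is a contradiction; hence L is not regular.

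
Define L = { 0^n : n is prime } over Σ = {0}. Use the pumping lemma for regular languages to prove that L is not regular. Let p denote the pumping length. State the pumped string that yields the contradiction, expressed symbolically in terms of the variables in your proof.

0^{q(1+k)}

Toward a contradiction, assume L is regular with pumping length p.
Let q be a prime with q ≥ p+2 (infinitely many primes exist), and take w = 0^q ∈ L with |w| = q ≥ p.
The pumping lemma gives a decomposition w = xyz where |xy| ≤ p and y is nonempty.
Then y = 0^k for some k with 1 ≤ k ≤ p.
Since 1 ≤ k ≤ p, |xz| = q-k. Pump with i = q+1: |xy^{q+1}z| = (q-k)+(q+1)k = q+qk = q(1+k), which is composite (both factors ≥ 2). So xy^{q+1}z = 0^{q(1+k)} ∉ L.
This is a contradiction; hence L is not regular.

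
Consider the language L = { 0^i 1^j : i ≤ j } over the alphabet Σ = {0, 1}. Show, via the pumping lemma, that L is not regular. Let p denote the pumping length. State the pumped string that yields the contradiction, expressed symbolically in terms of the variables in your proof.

0^{p+k} 1^p

Assume L is regular; let p be its pumping constant.
Choose w = 0^p 1^p ∈ L, with |w| = 2p ≥ p.
By the pumping lemma, w = xyz with |xy| ≤ p and y is nonempty.
Because |xy| ≤ p and w begins with p copies of 0, we have y = 0^k with 1 ≤ k ≤ p.
Consider xy^2z = 0^{p+k} 1^p. Since k ≥ 1, the 0-count p+k exceeds the 1-count p, so i ≤ j fails; thus xy^2z ∉ L.
This contradicts the pumping lemma, so L is not regular.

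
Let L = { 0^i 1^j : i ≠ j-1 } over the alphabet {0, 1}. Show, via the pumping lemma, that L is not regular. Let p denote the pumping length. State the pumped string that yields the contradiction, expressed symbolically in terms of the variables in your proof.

0^{p+p!} 1^{p+p!+1}

Toward a contradiction, assume L is regular with pumping length p.
Choose w = 0^p 1^{p+p!+1}. Since p ≠ (p+p!+1)-1 = p+p!, w ∈ L; and |w| ≥ p.
Write w = xyz as guaranteed by the lemma, with |xy| ≤ p and |y| ≥ 1.
Since the first p symbols of w are all 0's and |xy| ≤ p, y lies entirely in the leading 0-block: y = 0^k for some k with 1 ≤ k ≤ p.
Since 1 ≤ k ≤ p, k divides p!; set t = 1 + p!/k. Then xy^t z has p + (p!/k)·k = p + p! copies of 0. Now the 0-count is p+p! and (1-count)-1 = (p+p!+1)-1 = p+p!, so i ≠ j-1 fails. So xy^t z = 0^{p+p!} 1^{p+p!+1} ∉ L.
This is a contradiction; hence L is not regular.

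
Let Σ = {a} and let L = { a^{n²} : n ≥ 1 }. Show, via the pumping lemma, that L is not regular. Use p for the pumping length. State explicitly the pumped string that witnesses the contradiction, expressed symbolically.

a^{p²+k}

Assume L is regular; let p be its pumping constant.
Take w = a^{p²} ∈ L with |w| = p² ≥ p.
Write w = xyz as guaranteed by the lemma, with |xy| ≤ p and y is nonempty.
Then y = a^k for some k with 1 ≤ k ≤ p.
Pump with i = 2: xy^2z = a^{p²+k}. Since 1 ≤ k ≤ p, p² < p²+k ≤ p²+p < (p+1)², so p²+k lies strictly between consecutive squares and is not a perfect square. So xy^2z ∉ L.
This is a contradiction; hence L is not regular.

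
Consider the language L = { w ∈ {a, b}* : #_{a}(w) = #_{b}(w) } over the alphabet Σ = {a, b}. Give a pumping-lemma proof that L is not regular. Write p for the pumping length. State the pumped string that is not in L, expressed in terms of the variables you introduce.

a^{p+k} b^p

Toward a contradiction, assume L is regular with pumping length p.
Choose w = a^p b^p ∈ L with |w| = 2p ≥ p.
The pumping lemma gives a decomposition w = xyz where |xy| ≤ p and |y| ≥ 1.
Since the first p symbols of w are all a's and |xy| ≤ p, y lies entirely in the leading a-block: y = a^k for some k with 1 ≤ k ≤ p.
Pump with i = 2: xy^2z = a^{p+k} b^p has p+k occurrences of a but only p of b. Since k ≥ 1 the counts differ, so xy^2z ∉ L.
Contradiction. Therefore L is not regular.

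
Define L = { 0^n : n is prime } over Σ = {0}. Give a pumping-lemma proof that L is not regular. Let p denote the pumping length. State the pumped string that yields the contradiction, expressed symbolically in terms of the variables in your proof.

0^{q(1+k)}

Assume L is regular; let p be its pumping constant.
Let q be a prime with q ≥ p+2 (infinitely many primes exist), and take w = 0^q ∈ L with |w| = q ≥ p.
Write w = xyz as guaranteed by the lemma, with |xy| ≤ p and |y| > 0.
Then y = 0^k for some k with 1 ≤ k ≤ p.
Since 1 ≤ k ≤ p, |xz| = q-k. Pump with i = q+1: |xy^{q+1}z| = (q-k)+(q+1)k = q+qk = q(1+k), which is composite (both factors ≥ 2). So xy^{q+1}z = 0^{q(1+k)} ∉ L.
This contradicts the pumping lemma, so L is not regular.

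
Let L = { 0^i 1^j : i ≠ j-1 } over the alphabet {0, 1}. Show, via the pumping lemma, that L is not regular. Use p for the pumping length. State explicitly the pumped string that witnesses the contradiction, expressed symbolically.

0^{p+p!} 1^{p+p!+1}

Assume L is regular. Let p be the pumping length given by the pumping lemma.
Choose w = 0^p 1^{p+p!+1}. Since p ≠ (p+p!+1)-1 = p+p!, w ∈ L; and |w| ≥ p.
The pumping lemma gives a decomposition w = xyz where |xy| ≤ p and |y| > 0.
Since the first p symbols of w are all 0's and |xy| ≤ p, y lies entirely in the leading 0-block: y = 0^k for some k with 1 ≤ k ≤ p.
Since 1 ≤ k ≤ p, k divides p!; set t = 1 + p!/k. Then xy^t z has p + (p!/k)·k = p + p! copies of 0. Now the 0-count is p+p! and (1-count)-1 = (p+p!+1)-1 = p+p!, so i ≠ j-1 fails. So xy^t z = 0^{p+p!} 1^{p+p!+1} ∉ L.
This is a contradiction; hence L is not regular.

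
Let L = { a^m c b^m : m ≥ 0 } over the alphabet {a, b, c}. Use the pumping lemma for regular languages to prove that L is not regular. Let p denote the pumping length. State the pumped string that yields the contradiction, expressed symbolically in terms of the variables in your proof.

Toward a contradiction, assume L is regular with pumping length p.
Take w = a^p c b^p ∈ L with |w| = 2p+1 ≥ p.
The pumping lemma gives a decomposition w = xyz where |xy| ≤ p and y is nonempty.
Because |xy| ≤ p and w begins with p copies of a, we have y = a^k with 1 ≤ k ≤ p.
Pump with i = 2: xy^2z = a^{p+k} c b^p, which would require p+k = p. But k ≥ 1, so xy^2z ∉ L.
This contradicts the pumping lemma, so L is not regular.

a^{p+k} c b^p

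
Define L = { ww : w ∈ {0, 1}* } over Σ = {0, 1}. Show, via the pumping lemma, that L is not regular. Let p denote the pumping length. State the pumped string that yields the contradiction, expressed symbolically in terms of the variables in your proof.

Assume L is regular. Let p be the pumping length given by the pumping lemma.
Take w = 0^p 1^p 0^p 1^p = uu where u = 0^p1^p; then w ∈ L and |w| = 4p ≥ p.
By the pumping lemma, w = xyz with |xy| ≤ p and |y| > 0.
The first p characters of w are 0's, so xy (and hence y) consists only of 0's. Write y = 0^k, 1 ≤ k ≤ p.
Pump with i = 2: xy^2z = 0^{p+k} 1^p 0^p 1^p, of length 4p+k. Suppose this equals vv. The string starts with 0 and ends with 1, so v does too; thus the boundary between the two copies of v is a 1→0 transition. There is exactly one such transition, at position 2p+k, so |v| = 2p+k and |vv| = 4p+2k ≠ 4p+k since k ≥ 1. So xy^2z ∉ L.
Contradiction. Therefore L is not regular.

0^{p+k} 1^p 0^p 1^p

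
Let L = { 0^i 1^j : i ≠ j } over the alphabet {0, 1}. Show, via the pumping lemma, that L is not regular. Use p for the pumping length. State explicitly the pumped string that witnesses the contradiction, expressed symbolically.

Assume L is regular. Let p be the pumping length given by the pumping lemma.
Choose w = 0^p 1^{p+p!}. Since p ≠ p+p!, w ∈ L; and |w| ≥ p.
Write w = xyz as guaranteed by the lemma, with |xy| ≤ p and y is nonempty.
Because |xy| ≤ p and w begins with p copies of 0, we have y = 0^k with 1 ≤ k ≤ p.
Since 1 ≤ k ≤ p, k divides p!; set t = 1 + p!/k. Then xy^t z has p + (p!/k)·k = p + p! copies of 0. Now the 0-count equals the 1-count, so i ≠ j fails. So xy^t z = 0^{p+p!} 1^{p+p!} ∉ L.
This is a contradiction; hence L is not regular.

0^{p+p!} 1^{p+p!}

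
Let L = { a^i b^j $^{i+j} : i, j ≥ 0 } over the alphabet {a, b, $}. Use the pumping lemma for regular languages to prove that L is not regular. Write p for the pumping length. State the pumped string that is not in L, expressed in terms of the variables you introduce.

a^{p+k} b^p $^{2p}

Suppose for contradiction that L is regular, and let p be the pumping length.
Take w = a^p b^p $^{2p} ∈ L (with i=j=p, i+j=2p), |w| = 4p ≥ p.
By the pumping lemma, w = xyz with |xy| ≤ p and y is nonempty.
Because |xy| ≤ p and w begins with p copies of a, we have y = a^k with 1 ≤ k ≤ p.
Consider xy^2z = a^{p+k} b^p $^{2p}. Now the a- and b-counts sum to 2p+k, but the $-count is 2p ≠ 2p+k. So xy^2z ∉ L.
Contradiction. Therefore L is not regular.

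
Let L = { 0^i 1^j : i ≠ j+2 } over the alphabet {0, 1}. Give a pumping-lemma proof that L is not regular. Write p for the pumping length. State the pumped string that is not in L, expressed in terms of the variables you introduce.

0^{p+p!} 1^{p+p!-2}

Suppose for contradiction that L is regular, and let p be the pumping length.
Choose w = 0^p 1^{p+p!-2}. Since p ≠ (p+p!-2)+2 = p+p!, w ∈ L; and |w| ≥ p.
The pumping lemma gives a decomposition w = xyz where |xy| ≤ p and |y| ≥ 1.
The first p characters of w are 0's, so xy (and hence y) consists only of 0's. Write y = 0^k, 1 ≤ k ≤ p.
Since 1 ≤ k ≤ p, k divides p!; set t = 1 + p!/k. Then xy^t z has p + (p!/k)·k = p + p! copies of 0. Now the 0-count is p+p! and (1-count)+2 = (p+p!-2)+2 = p+p!, so i ≠ j+2 fails. So xy^t z = 0^{p+p!} 1^{p+p!-2} ∉ L.
Contradiction. Therefore L is not regular.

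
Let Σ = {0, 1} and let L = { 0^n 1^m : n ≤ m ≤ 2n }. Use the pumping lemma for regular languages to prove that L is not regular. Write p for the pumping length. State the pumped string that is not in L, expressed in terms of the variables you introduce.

Assume L is regular. Let p be the pumping length given by the pumping lemma.
Take w = 0^p 1^p ∈ L (since p ≤ p ≤ 2p), with |w| = 2p ≥ p.
Write w = xyz as guaranteed by the lemma, with |xy| ≤ p and |y| > 0.
Because |xy| ≤ p and w begins with p copies of 0, we have y = 0^k with 1 ≤ k ≤ p.
Pump with i = 2: xy^2z = 0^{p+k} 1^p. Now n = p+k > p = m, so the condition n ≤ m fails. Thus xy^2z ∉ L.
Contradiction. Therefore L is not regular.

0^{p+k} 1^p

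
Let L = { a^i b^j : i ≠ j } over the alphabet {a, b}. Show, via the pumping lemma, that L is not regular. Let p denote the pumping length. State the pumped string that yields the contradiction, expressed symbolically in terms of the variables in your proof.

Toward a contradiction, assume L is regular with pumping length p.
Choose w = a^p b^{p+p!}. Since p ≠ p+p!, w ∈ L; and |w| ≥ p.
Write w = xyz as guaranteed by the lemma, with |xy| ≤ p and y is nonempty.
Since the first p symbols of w are all a's and |xy| ≤ p, y lies entirely in the leading a-block: y = a^k for some k with 1 ≤ k ≤ p.
Since 1 ≤ k ≤ p, k divides p!; set t = 1 + p!/k. Then xy^t z has p + (p!/k)·k = p + p! copies of a. Now the a-count equals the b-count, so i ≠ j fails. So xy^t z = a^{p+p!} b^{p+p!} ∉ L.
This contradicts the pumping lemma, so L is not regular.

a^{p+p!} b^{p+p!}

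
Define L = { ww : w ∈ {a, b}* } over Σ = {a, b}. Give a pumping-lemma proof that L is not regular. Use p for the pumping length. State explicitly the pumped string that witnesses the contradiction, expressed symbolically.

a^{p+k} b^p a^p b^p

Assume L is regular. Let p be the pumping length given by the pumping lemma.
Take w = a^p b^p a^p b^p = uu where u = a^pb^p; then w ∈ L and |w| = 4p ≥ p.
By the pumping lemma, w = xyz with |xy| ≤ p and y is nonempty.
The first p characters of w are a's, so xy (and hence y) consists only of a's. Write y = a^k, 1 ≤ k ≤ p.
Pump with i = 2: xy^2z = a^{p+k} b^p a^p b^p, of length 4p+k. Suppose this equals vv. The string starts with a and ends with b, so v does too; thus the boundary between the two copies of v is a b→a transition. There is exactly one such transition, at position 2p+k, so |v| = 2p+k and |vv| = 4p+2k ≠ 4p+k since k ≥ 1. So xy^2z ∉ L.
Contradiction. Therefore L is not regular.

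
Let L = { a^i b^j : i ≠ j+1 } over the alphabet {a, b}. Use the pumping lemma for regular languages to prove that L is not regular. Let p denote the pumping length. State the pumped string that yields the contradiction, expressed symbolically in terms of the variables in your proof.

Toward a contradiction, assume L is regular with pumping length p.
Choose w = a^p b^{p+p!-1}. Since p ≠ (p+p!-1)+1 = p+p!, w ∈ L; and |w| ≥ p.
By the pumping lemma, w = xyz with |xy| ≤ p and |y| > 0.
The first p characters of w are a's, so xy (and hence y) consists only of a's. Write y = a^k, 1 ≤ k ≤ p.
Since 1 ≤ k ≤ p, k divides p!; set t = 1 + p!/k. Then xy^t z has p + (p!/k)·k = p + p! copies of a. Now the a-count is p+p! and (b-count)+1 = (p+p!-1)+1 = p+p!, so i ≠ j+1 fails. So xy^t z = a^{p+p!} b^{p+p!-1} ∉ L.
This is a contradiction; hence L is not regular.

a^{p+p!} b^{p+p!-1}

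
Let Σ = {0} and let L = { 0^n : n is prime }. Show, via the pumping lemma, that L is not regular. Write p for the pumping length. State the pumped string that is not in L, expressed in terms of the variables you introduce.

Suppose for contradiction that L is regular, and let p be the pumping length.
Let q be a prime with q ≥ p+2 (infinitely many primes exist), and take w = 0^q ∈ L with |w| = q ≥ p.
Write w = xyz as guaranteed by the lemma, with |xy| ≤ p and y is nonempty.
Then y = 0^k for some k with 1 ≤ k ≤ p.
Since 1 ≤ k ≤ p, |xz| = q-k. Pump with i = q+1: |xy^{q+1}z| = (q-k)+(q+1)k = q+qk = q(1+k), which is composite (both factors ≥ 2). So xy^{q+1}z = 0^{q(1+k)} ∉ L.
Contradiction. Therefore L is not regular.

0^{q(1+k)}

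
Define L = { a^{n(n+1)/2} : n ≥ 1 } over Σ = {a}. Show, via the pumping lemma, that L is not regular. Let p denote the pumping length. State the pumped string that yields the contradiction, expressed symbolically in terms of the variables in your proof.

Assume L is regular; let p be its pumping constant.
Take w = a^{p(p+1)/2} ∈ L with |w| = p(p+1)/2 ≥ p.
Write w = xyz as guaranteed by the lemma, with |xy| ≤ p and |y| ≥ 1.
Then y = a^k for some k with 1 ≤ k ≤ p.
Pump with i = 2: xy^2z = a^{p(p+1)/2+k}. Since 1 ≤ k ≤ p, p(p+1)/2 < p(p+1)/2+k ≤ p(p+1)/2+p < (p+1)(p+2)/2, so p(p+1)/2+k is strictly between consecutive triangular numbers. So xy^2z ∉ L.
This contradicts the pumping lemma, so L is not regular.

a^{p(p+1)/2+k}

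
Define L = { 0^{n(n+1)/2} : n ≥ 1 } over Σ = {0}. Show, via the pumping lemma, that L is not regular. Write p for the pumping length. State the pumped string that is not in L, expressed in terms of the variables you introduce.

0^{p(p+1)/2+k}

Assume L is regular. Let p be the pumping length given by the pumping lemma.
Take w = 0^{p(p+1)/2} ∈ L with |w| = p(p+1)/2 ≥ p.
By the pumping lemma, w = xyz with |xy| ≤ p and y is nonempty.
Then y = 0^k for some k with 1 ≤ k ≤ p.
Pump with i = 2: xy^2z = 0^{p(p+1)/2+k}. Since 1 ≤ k ≤ p, p(p+1)/2 < p(p+1)/2+k ≤ p(p+1)/2+p < (p+1)(p+2)/2, so p(p+1)/2+k is strictly between consecutive triangular numbers. So xy^2z ∉ L.
This contradicts the pumping lemma, so L is not regular.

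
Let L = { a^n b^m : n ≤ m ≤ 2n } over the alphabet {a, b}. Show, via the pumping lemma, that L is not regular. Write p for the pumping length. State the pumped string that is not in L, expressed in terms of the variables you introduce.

Toward a contradiction, assume L is regular with pumping length p.
Take w = a^p b^p ∈ L (since p ≤ p ≤ 2p), with |w| = 2p ≥ p.
The pumping lemma gives a decomposition w = xyz where |xy| ≤ p and |y| ≥ 1.
Because |xy| ≤ p and w begins with p copies of a, we have y = a^k with 1 ≤ k ≤ p.
Pump with i = 2: xy^2z = a^{p+k} b^p. Now n = p+k > p = m, so the condition n ≤ m fails. Thus xy^2z ∉ L.
Contradiction. Therefore L is not regular.

a^{p+k} b^p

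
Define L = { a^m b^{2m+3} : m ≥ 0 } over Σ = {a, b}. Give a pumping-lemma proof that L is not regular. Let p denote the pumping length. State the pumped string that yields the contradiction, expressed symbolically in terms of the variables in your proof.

Toward a contradiction, assume L is regular with pumping length p.
Take w = a^p b^{2p+3}. Then w ∈ L and |w| = 3p+3 ≥ p.
Write w = xyz as guaranteed by the lemma, with |xy| ≤ p and |y| > 0.
The first p characters of w are a's, so xy (and hence y) consists only of a's. Write y = a^k, 1 ≤ k ≤ p.
Pump with i = 2: xy^2z = a^{p+k} b^{2p+3}. For this to lie in L we would need 2p+3 = 2(p+k)+3, which forces k = 0. But k ≥ 1, so xy^2z ∉ L.
This is a contradiction; hence L is not regular.

a^{p+k} b^{2p+3}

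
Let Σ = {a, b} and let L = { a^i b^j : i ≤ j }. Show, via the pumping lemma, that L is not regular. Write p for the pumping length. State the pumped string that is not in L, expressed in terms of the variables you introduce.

Assume L is regular. Let p be the pumping length given by the pumping lemma.
Choose w = a^p b^p ∈ L, with |w| = 2p ≥ p.
By the pumping lemma, w = xyz with |xy| ≤ p and y is nonempty.
Since the first p symbols of w are all a's and |xy| ≤ p, y lies entirely in the leading a-block: y = a^k for some k with 1 ≤ k ≤ p.
Consider xy^2z = a^{p+k} b^p. Since k ≥ 1, the a-count p+k exceeds the b-count p, so i ≤ j fails; thus xy^2z ∉ L.
Contradiction. Therefore L is not regular.

a^{p+k} b^p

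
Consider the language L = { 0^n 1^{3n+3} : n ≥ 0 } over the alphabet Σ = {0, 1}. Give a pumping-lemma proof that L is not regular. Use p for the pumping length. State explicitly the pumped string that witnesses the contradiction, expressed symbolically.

0^{p+k} 1^{3p+3}

Suppose for contradiction that L is regular, and let p be the pumping length.
Choose w = 0^p 1^{3p+3}, which is in L with |w| = 4p+3 ≥ p.
Write w = xyz as guaranteed by the lemma, with |xy| ≤ p and |y| > 0.
Because |xy| ≤ p and w begins with p copies of 0, we have y = 0^k with 1 ≤ k ≤ p.
Pump with i = 2: xy^2z = 0^{p+k} 1^{3p+3}. For this to lie in L we would need 3p+3 = 3(p+k)+3, which forces k = 0. But k ≥ 1, so xy^2z ∉ L.
This is a contradiction; hence L is not regular.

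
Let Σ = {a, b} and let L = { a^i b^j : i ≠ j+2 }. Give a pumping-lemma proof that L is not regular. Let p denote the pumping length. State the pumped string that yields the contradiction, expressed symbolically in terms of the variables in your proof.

a^{p+p!} b^{p+p!-2}

Toward a contradiction, assume L is regular with pumping length p.
Choose w = a^p b^{p+p!-2}. Since p ≠ (p+p!-2)+2 = p+p!, w ∈ L; and |w| ≥ p.
By the pumping lemma, w = xyz with |xy| ≤ p and |y| > 0.
The first p characters of w are a's, so xy (and hence y) consists only of a's. Write y = a^k, 1 ≤ k ≤ p.
Since 1 ≤ k ≤ p, k divides p!; set t = 1 + p!/k. Then xy^t z has p + (p!/k)·k = p + p! copies of a. Now the a-count is p+p! and (b-count)+2 = (p+p!-2)+2 = p+p!, so i ≠ j+2 fails. So xy^t z = a^{p+p!} b^{p+p!-2} ∉ L.
This is a contradiction; hence L is not regular.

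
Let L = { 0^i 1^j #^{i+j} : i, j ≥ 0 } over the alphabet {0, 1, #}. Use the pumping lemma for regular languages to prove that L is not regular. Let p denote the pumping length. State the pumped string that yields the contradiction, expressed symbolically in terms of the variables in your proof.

0^{p+k} 1^p #^{2p}

Assume L is regular. Let p be the pumping length given by the pumping lemma.
Take w = 0^p 1^p #^{2p} ∈ L (with i=j=p, i+j=2p), |w| = 4p ≥ p.
Write w = xyz as guaranteed by the lemma, with |xy| ≤ p and |y| ≥ 1.
Since the first p symbols of w are all 0's and |xy| ≤ p, y lies entirely in the leading 0-block: y = 0^k for some k with 1 ≤ k ≤ p.
Consider xy^2z = 0^{p+k} 1^p #^{2p}. Now the 0- and 1-counts sum to 2p+k, but the #-count is 2p ≠ 2p+k. So xy^2z ∉ L.
This is a contradiction; hence L is not regular.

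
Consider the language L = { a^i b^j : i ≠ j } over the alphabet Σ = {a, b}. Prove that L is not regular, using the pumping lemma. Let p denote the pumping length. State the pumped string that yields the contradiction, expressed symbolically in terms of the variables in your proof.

Suppose for contradiction that L is regular, and let p be the pumping length.
Choose w = a^p b^{p+p!}. Since p ≠ p+p!, w ∈ L; and |w| ≥ p.
By the pumping lemma, w = xyz with |xy| ≤ p and |y| ≥ 1.
The first p characters of w are a's, so xy (and hence y) consists only of a's. Write y = a^k, 1 ≤ k ≤ p.
Since 1 ≤ k ≤ p, k divides p!; set t = 1 + p!/k. Then xy^t z has p + (p!/k)·k = p + p! copies of a. Now the a-count equals the b-count, so i ≠ j fails. So xy^t z = a^{p+p!} b^{p+p!} ∉ L.
This is a contradiction; hence L is not regular.

a^{p+p!} b^{p+p!}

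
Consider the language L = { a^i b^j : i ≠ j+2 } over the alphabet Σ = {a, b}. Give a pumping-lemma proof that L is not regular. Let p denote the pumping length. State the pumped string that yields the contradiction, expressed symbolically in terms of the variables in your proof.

Suppose for contradiction that L is regular, and let p be the pumping length.
Choose w = a^p b^{p+p!-2}. Since p ≠ (p+p!-2)+2 = p+p!, w ∈ L; and |w| ≥ p.
Write w = xyz as guaranteed by the lemma, with |xy| ≤ p and y is nonempty.
Since the first p symbols of w are all a's and |xy| ≤ p, y lies entirely in the leading a-block: y = a^k for some k with 1 ≤ k ≤ p.
Since 1 ≤ k ≤ p, k divides p!; set t = 1 + p!/k. Then xy^t z has p + (p!/k)·k = p + p! copies of a. Now the a-count is p+p! and (b-count)+2 = (p+p!-2)+2 = p+p!, so i ≠ j+2 fails. So xy^t z = a^{p+p!} b^{p+p!-2} ∉ L.
Contradiction. Therefore L is not regular.

a^{p+p!} b^{p+p!-2}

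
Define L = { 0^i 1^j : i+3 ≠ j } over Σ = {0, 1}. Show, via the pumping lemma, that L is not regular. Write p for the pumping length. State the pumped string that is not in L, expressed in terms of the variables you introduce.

Toward a contradiction, assume L is regular with pumping length p.
Choose w = 0^p 1^{p+p!+3}. Since p ≠ (p+p!+3)-3 = p+p!, w ∈ L; and |w| ≥ p.
By the pumping lemma, w = xyz with |xy| ≤ p and |y| ≥ 1.
Since the first p symbols of w are all 0's and |xy| ≤ p, y lies entirely in the leading 0-block: y = 0^k for some k with 1 ≤ k ≤ p.
Since 1 ≤ k ≤ p, k divides p!; set t = 1 + p!/k. Then xy^t z has p + (p!/k)·k = p + p! copies of 0. Now the 0-count is p+p! and (1-count)-3 = (p+p!+3)-3 = p+p!, so i+3 ≠ j fails. So xy^t z = 0^{p+p!} 1^{p+p!+3} ∉ L.
This is a contradiction; hence L is not regular.

0^{p+p!} 1^{p+p!+3}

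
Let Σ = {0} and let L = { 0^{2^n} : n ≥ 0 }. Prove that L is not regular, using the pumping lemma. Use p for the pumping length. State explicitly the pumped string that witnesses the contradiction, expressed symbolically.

0^{2^p+k}

Toward a contradiction, assume L is regular with pumping length p.
Take w = 0^{2^p} ∈ L with |w| = 2^p ≥ p.
The pumping lemma gives a decomposition w = xyz where |xy| ≤ p and y is nonempty.
Then y = 0^k for some k with 1 ≤ k ≤ p.
Pump with i = 2: xy^2z = 0^{2^p+k}. Since 1 ≤ k ≤ p < 2^p, we have 2^p < 2^p+k < 2^{p+1}, so 2^p+k is not a power of 2. So xy^2z ∉ L.
This contradicts the pumping lemma, so L is not regular.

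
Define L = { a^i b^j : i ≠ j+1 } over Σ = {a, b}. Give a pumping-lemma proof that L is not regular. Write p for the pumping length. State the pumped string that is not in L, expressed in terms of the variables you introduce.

Suppose for contradiction that L is regular, and let p be the pumping length.
Choose w = a^p b^{p+p!-1}. Since p ≠ (p+p!-1)+1 = p+p!, w ∈ L; and |w| ≥ p.
By the pumping lemma, w = xyz with |xy| ≤ p and y is nonempty.
The first p characters of w are a's, so xy (and hence y) consists only of a's. Write y = a^k, 1 ≤ k ≤ p.
Since 1 ≤ k ≤ p, k divides p!; set t = 1 + p!/k. Then xy^t z has p + (p!/k)·k = p + p! copies of a. Now the a-count is p+p! and (b-count)+1 = (p+p!-1)+1 = p+p!, so i ≠ j+1 fails. So xy^t z = a^{p+p!} b^{p+p!-1} ∉ L.
This contradicts the pumping lemma, so L is not regular.

a^{p+p!} b^{p+p!-1}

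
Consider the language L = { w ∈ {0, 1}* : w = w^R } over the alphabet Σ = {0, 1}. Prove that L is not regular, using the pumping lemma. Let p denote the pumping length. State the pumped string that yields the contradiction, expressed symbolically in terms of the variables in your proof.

0^{p+k} 1 0^p

Toward a contradiction, assume L is regular with pumping length p.
Take w = 0^p 1 0^p, a palindrome of length 2p+1 ≥ p.
Write w = xyz as guaranteed by the lemma, with |xy| ≤ p and y is nonempty.
Because |xy| ≤ p and w begins with p copies of 0, we have y = 0^k with 1 ≤ k ≤ p.
Pump with i = 2: xy^2z = 0^{p+k} 1 0^p. Its reverse is 0^p 1 0^{p+k}, which differs from xy^2z since k ≥ 1. So xy^2z is not a palindrome and xy^2z ∉ L.
This is a contradiction; hence L is not regular.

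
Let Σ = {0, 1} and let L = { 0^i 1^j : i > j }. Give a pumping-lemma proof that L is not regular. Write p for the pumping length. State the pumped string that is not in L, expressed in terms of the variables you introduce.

Suppose for contradiction that L is regular, and let p be the pumping length.
Choose w = 0^{p+1} 1^p ∈ L, with |w| = 2p+1 ≥ p.
Write w = xyz as guaranteed by the lemma, with |xy| ≤ p and |y| > 0.
Because |xy| ≤ p and w begins with p copies of 0, we have y = 0^k with 1 ≤ k ≤ p.
Consider xy^0z = xz = 0^{p+1-k} 1^p. Since k ≥ 1, the 0-count p+1-k is at most p, so i > j fails; thus xz ∉ L.
This contradicts the pumping lemma, so L is not regular.

0^{p+1-k} 1^p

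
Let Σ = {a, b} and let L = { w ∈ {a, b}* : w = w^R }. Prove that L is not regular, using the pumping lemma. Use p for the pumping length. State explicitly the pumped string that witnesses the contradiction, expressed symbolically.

a^{p+k} b a^p

Assume L is regular; let p be its pumping constant.
Take w = a^p b a^p, a palindrome of length 2p+1 ≥ p.
By the pumping lemma, w = xyz with |xy| ≤ p and |y| > 0.
Since the first p symbols of w are all a's and |xy| ≤ p, y lies entirely in the leading a-block: y = a^k for some k with 1 ≤ k ≤ p.
Pump with i = 2: xy^2z = a^{p+k} b a^p. Its reverse is a^p b a^{p+k}, which differs from xy^2z since k ≥ 1. So xy^2z is not a palindrome and xy^2z ∉ L.
This is a contradiction; hence L is not regular.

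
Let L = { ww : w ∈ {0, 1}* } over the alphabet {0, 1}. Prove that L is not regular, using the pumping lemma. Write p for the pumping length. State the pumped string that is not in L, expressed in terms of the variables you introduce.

Assume L is regular. Let p be the pumping length given by the pumping lemma.
Take w = 0^p 1^p 0^p 1^p = uu where u = 0^p1^p; then w ∈ L and |w| = 4p ≥ p.
By the pumping lemma, w = xyz with |xy| ≤ p and y is nonempty.
Because |xy| ≤ p and w begins with p copies of 0, we have y = 0^k with 1 ≤ k ≤ p.
Pump with i = 2: xy^2z = 0^{p+k} 1^p 0^p 1^p, of length 4p+k. Suppose this equals vv. The string starts with 0 and ends with 1, so v does too; thus the boundary between the two copies of v is a 1→0 transition. There is exactly one such transition, at position 2p+k, so |v| = 2p+k and |vv| = 4p+2k ≠ 4p+k since k ≥ 1. So xy^2z ∉ L.
Contradiction. Therefore L is not regular.

0^{p+k} 1^p 0^p 1^p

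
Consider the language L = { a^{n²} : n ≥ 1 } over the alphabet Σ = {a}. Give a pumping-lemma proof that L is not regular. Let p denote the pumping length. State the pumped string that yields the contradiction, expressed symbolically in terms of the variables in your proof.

a^{p²+k}

Assume L is regular. Let p be the pumping length given by the pumping lemma.
Take w = a^{p²} ∈ L with |w| = p² ≥ p.
By the pumping lemma, w = xyz with |xy| ≤ p and y is nonempty.
Then y = a^k for some k with 1 ≤ k ≤ p.
Pump with i = 2: xy^2z = a^{p²+k}. Since 1 ≤ k ≤ p, p² < p²+k ≤ p²+p < (p+1)², so p²+k lies strictly between consecutive squares and is not a perfect square. So xy^2z ∉ L.
This contradicts the pumping lemma, so L is not regular.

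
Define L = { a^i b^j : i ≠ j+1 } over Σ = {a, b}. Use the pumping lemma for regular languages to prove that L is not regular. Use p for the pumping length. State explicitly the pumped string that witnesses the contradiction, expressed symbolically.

Suppose for contradiction that L is regular, and let p be the pumping length.
Choose w = a^p b^{p+p!-1}. Since p ≠ (p+p!-1)+1 = p+p!, w ∈ L; and |w| ≥ p.
By the pumping lemma, w = xyz with |xy| ≤ p and |y| > 0.
The first p characters of w are a's, so xy (and hence y) consists only of a's. Write y = a^k, 1 ≤ k ≤ p.
Since 1 ≤ k ≤ p, k divides p!; set t = 1 + p!/k. Then xy^t z has p + (p!/k)·k = p + p! copies of a. Now the a-count is p+p! and (b-count)+1 = (p+p!-1)+1 = p+p!, so i ≠ j+1 fails. So xy^t z = a^{p+p!} b^{p+p!-1} ∉ L.
Contradiction. Therefore L is not regular.

a^{p+p!} b^{p+p!-1}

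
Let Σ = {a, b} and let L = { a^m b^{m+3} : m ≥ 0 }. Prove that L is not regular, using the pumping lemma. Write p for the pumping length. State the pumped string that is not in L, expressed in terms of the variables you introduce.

a^{p+k} b^{p+3}

Assume L is regular; let p be its pumping constant.
Let w = a^p b^{p+3} ∈ L; note |w| = 2p+3 ≥ p.
By the pumping lemma, w = xyz with |xy| ≤ p and y is nonempty.
Because |xy| ≤ p and w begins with p copies of a, we have y = a^k with 1 ≤ k ≤ p.
Pump with i = 2: xy^2z = a^{p+k} b^{p+3}. For this to lie in L we would need p+3 = (p+k)+3, which forces k = 0. But k ≥ 1, so xy^2z ∉ L.
Contradiction. Therefore L is not regular.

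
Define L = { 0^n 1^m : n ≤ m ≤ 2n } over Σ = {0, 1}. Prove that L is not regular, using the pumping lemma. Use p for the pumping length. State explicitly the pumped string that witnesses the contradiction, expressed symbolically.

Assume L is regular. Let p be the pumping length given by the pumping lemma.
Take w = 0^p 1^p ∈ L (since p ≤ p ≤ 2p), with |w| = 2p ≥ p.
Write w = xyz as guaranteed by the lemma, with |xy| ≤ p and |y| ≥ 1.
The first p characters of w are 0's, so xy (and hence y) consists only of 0's. Write y = 0^k, 1 ≤ k ≤ p.
Pump with i = 2: xy^2z = 0^{p+k} 1^p. Now n = p+k > p = m, so the condition n ≤ m fails. Thus xy^2z ∉ L.
This is a contradiction; hence L is not regular.

0^{p+k} 1^p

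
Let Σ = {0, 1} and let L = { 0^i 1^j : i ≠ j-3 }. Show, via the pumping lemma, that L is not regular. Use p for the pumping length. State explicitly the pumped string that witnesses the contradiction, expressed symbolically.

0^{p+p!} 1^{p+p!+3}

Assume L is regular; let p be its pumping constant.
Choose w = 0^p 1^{p+p!+3}. Since p ≠ (p+p!+3)-3 = p+p!, w ∈ L; and |w| ≥ p.
Write w = xyz as guaranteed by the lemma, with |xy| ≤ p and y is nonempty.
The first p characters of w are 0's, so xy (and hence y) consists only of 0's. Write y = 0^k, 1 ≤ k ≤ p.
Since 1 ≤ k ≤ p, k divides p!; set t = 1 + p!/k. Then xy^t z has p + (p!/k)·k = p + p! copies of 0. Now the 0-count is p+p! and (1-count)-3 = (p+p!+3)-3 = p+p!, so i ≠ j-3 fails. So xy^t z = 0^{p+p!} 1^{p+p!+3} ∉ L.
Contradiction. Therefore L is not regular.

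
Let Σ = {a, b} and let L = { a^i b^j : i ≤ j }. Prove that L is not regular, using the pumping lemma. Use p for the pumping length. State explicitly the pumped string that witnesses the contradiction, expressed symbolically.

a^{p+k} b^p

Suppose for contradiction that L is regular, and let p be the pumping length.
Choose w = a^p b^p ∈ L, with |w| = 2p ≥ p.
The pumping lemma gives a decomposition w = xyz where |xy| ≤ p and y is nonempty.
Because |xy| ≤ p and w begins with p copies of a, we have y = a^k with 1 ≤ k ≤ p.
Consider xy^2z = a^{p+k} b^p. Since k ≥ 1, the a-count p+k exceeds the b-count p, so i ≤ j fails; thus xy^2z ∉ L.
This is a contradiction; hence L is not regular.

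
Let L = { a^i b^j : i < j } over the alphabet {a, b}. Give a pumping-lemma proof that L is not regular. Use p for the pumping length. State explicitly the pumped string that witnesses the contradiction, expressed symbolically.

a^{p+k} b^{p+1}

Assume L is regular; let p be its pumping constant.
Choose w = a^p b^{p+1} ∈ L, with |w| = 2p+1 ≥ p.
By the pumping lemma, w = xyz with |xy| ≤ p and y is nonempty.
Since the first p symbols of w are all a's and |xy| ≤ p, y lies entirely in the leading a-block: y = a^k for some k with 1 ≤ k ≤ p.
Consider xy^2z = a^{p+k} b^{p+1}. Since k ≥ 1, the a-count p+k is at least p+1, so i < j fails; thus xy^2z ∉ L.
Contradiction. Therefore L is not regular.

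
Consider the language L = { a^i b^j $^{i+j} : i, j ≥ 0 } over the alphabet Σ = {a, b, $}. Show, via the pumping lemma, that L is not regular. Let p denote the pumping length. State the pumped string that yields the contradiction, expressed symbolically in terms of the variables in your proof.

a^{p+k} b^p $^{2p}

Assume L is regular; let p be its pumping constant.
Take w = a^p b^p $^{2p} ∈ L (with i=j=p, i+j=2p), |w| = 4p ≥ p.
Write w = xyz as guaranteed by the lemma, with |xy| ≤ p and y is nonempty.
Since the first p symbols of w are all a's and |xy| ≤ p, y lies entirely in the leading a-block: y = a^k for some k with 1 ≤ k ≤ p.
Consider xy^2z = a^{p+k} b^p $^{2p}. Now the a- and b-counts sum to 2p+k, but the $-count is 2p ≠ 2p+k. So xy^2z ∉ L.
Contradiction. Therefore L is not regular.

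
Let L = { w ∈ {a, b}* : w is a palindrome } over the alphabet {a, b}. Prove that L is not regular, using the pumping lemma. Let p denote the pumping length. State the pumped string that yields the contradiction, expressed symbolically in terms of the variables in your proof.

Assume L is regular. Let p be the pumping length given by the pumping lemma.
Take w = a^p b a^p, a palindrome of length 2p+1 ≥ p.
By the pumping lemma, w = xyz with |xy| ≤ p and |y| > 0.
Since the first p symbols of w are all a's and |xy| ≤ p, y lies entirely in the leading a-block: y = a^k for some k with 1 ≤ k ≤ p.
Pump with i = 2: xy^2z = a^{p+k} b a^p. Its reverse is a^p b a^{p+k}, which differs from xy^2z since k ≥ 1. So xy^2z is not a palindrome and xy^2z ∉ L.
This contradicts the pumping lemma, so L is not regular.

a^{p+k} b a^p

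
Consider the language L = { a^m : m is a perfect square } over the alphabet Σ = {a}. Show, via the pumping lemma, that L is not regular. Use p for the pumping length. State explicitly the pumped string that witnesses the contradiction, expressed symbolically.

a^{p²+k}

Assume L is regular; let p be its pumping constant.
Take w = a^{p²} ∈ L with |w| = p² ≥ p.
By the pumping lemma, w = xyz with |xy| ≤ p and y is nonempty.
Then y = a^k for some k with 1 ≤ k ≤ p.
Pump with i = 2: xy^2z = a^{p²+k}. Since 1 ≤ k ≤ p, p² < p²+k ≤ p²+p < (p+1)², so p²+k lies strictly between consecutive squares and is not a perfect square. So xy^2z ∉ L.
This is a contradiction; hence L is not regular.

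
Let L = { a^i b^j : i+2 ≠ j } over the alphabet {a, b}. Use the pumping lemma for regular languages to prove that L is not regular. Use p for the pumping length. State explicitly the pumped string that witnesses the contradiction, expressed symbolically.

Assume L is regular; let p be its pumping constant.
Choose w = a^p b^{p+p!+2}. Since p ≠ (p+p!+2)-2 = p+p!, w ∈ L; and |w| ≥ p.
The pumping lemma gives a decomposition w = xyz where |xy| ≤ p and y is nonempty.
The first p characters of w are a's, so xy (and hence y) consists only of a's. Write y = a^k, 1 ≤ k ≤ p.
Since 1 ≤ k ≤ p, k divides p!; set t = 1 + p!/k. Then xy^t z has p + (p!/k)·k = p + p! copies of a. Now the a-count is p+p! and (b-count)-2 = (p+p!+2)-2 = p+p!, so i+2 ≠ j fails. So xy^t z = a^{p+p!} b^{p+p!+2} ∉ L.
This is a contradiction; hence L is not regular.

a^{p+p!} b^{p+p!+2}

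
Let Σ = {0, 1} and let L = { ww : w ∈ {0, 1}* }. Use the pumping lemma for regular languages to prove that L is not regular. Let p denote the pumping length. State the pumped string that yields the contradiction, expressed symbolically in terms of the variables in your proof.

0^{p+k} 1^p 0^p 1^p

Suppose for contradiction that L is regular, and let p be the pumping length.
Take w = 0^p 1^p 0^p 1^p = uu where u = 0^p1^p; then w ∈ L and |w| = 4p ≥ p.
The pumping lemma gives a decomposition w = xyz where |xy| ≤ p and |y| ≥ 1.
Since the first p symbols of w are all 0's and |xy| ≤ p, y lies entirely in the leading 0-block: y = 0^k for some k with 1 ≤ k ≤ p.
Pump with i = 2: xy^2z = 0^{p+k} 1^p 0^p 1^p, of length 4p+k. Suppose this equals vv. The string starts with 0 and ends with 1, so v does too; thus the boundary between the two copies of v is a 1→0 transition. There is exactly one such transition, at position 2p+k, so |v| = 2p+k and |vv| = 4p+2k ≠ 4p+k since k ≥ 1. So xy^2z ∉ L.
This contradicts the pumping lemma, so L is not regular.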